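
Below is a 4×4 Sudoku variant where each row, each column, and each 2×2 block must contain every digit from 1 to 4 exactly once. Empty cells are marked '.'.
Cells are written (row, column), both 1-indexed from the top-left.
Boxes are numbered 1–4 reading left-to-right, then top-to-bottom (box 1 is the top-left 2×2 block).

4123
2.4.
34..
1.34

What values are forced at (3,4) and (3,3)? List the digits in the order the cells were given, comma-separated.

For (3,4):
  Consider where 2 can go in box 4.
  (3,3) is out (column 3 already has a 2).
  So the only cell in box 4 that can hold 2 is (3,4).
  So (3,4) = 2.
For (3,3):
  Row 3 already contains {3, 4}.
  Column 3 already contains {2, 3, 4}.
  Its 2×2 block (box 4) already contains {3, 4}.
  The only value from 1–4 not eliminated is 1, so (3,3) = 1.

2,1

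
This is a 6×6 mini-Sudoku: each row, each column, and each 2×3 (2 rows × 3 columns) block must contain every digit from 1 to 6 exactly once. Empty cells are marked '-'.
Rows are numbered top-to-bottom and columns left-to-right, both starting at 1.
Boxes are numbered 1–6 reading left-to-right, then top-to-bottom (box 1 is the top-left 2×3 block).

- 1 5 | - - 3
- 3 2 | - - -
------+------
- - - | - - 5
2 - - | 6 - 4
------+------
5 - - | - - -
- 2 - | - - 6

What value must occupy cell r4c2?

5

Row 4 already contains {2, 4, 6}.
Column 2 already contains {1, 2, 3}.
Its 2×3 block (box 3) already contains {2}.
The only value from 1–6 not eliminated is 5, so r4c2 = 5.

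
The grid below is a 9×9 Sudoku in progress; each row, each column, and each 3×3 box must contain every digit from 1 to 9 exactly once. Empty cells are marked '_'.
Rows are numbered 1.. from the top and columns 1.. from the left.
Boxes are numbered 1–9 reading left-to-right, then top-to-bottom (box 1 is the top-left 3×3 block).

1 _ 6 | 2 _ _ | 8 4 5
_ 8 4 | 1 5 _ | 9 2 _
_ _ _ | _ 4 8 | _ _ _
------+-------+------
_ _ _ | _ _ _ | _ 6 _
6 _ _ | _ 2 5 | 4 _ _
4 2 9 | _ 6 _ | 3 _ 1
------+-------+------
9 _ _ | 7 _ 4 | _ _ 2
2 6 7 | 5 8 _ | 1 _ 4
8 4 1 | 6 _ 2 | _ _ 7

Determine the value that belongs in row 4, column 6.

1

Cell row 4, column 6 itself could take any of {1, 3, 7, 9} by direct elimination.
Consider where 1 can go in column 6.
row 1, column 6 is out (row 1 already has a 1).
row 2, column 6 is out (row 2 already has a 1).
row 6, column 6 is out (row 6 already has a 1).
row 8, column 6 is out (row 8 already has a 1).
So the only cell in column 6 that can hold 1 is row 4, column 6.
Therefore row 4, column 6 = 1.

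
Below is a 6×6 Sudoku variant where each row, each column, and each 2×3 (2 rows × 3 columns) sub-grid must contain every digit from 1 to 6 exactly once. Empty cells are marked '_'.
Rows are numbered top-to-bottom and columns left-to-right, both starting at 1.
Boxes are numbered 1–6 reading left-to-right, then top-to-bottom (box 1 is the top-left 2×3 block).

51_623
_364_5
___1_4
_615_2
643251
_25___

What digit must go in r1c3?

Row 1 already contains {1, 2, 3, 5, 6}.
Column 3 already contains {1, 3, 5, 6}.
Its 2×3 block (box 1) already contains {1, 3, 5, 6}.
The only value from 1–6 not eliminated is 4, so r1c3 = 4.

4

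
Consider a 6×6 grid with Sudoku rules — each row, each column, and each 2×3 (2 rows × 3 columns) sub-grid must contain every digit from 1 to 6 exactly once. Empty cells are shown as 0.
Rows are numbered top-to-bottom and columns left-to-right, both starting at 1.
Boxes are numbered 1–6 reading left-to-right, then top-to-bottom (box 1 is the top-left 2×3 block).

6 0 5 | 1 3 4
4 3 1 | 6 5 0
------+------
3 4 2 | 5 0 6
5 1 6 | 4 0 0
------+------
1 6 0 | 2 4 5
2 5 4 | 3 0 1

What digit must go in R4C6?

Cell R4C6 itself could take any of {2, 3} by direct elimination.
Consider where 3 can go in box 4.
R3C5 is out (row 3 already has a 3).
R4C5 is out (column 5 already has a 3).
So the only cell in box 4 that can hold 3 is R4C6.
Therefore R4C6 = 3.

3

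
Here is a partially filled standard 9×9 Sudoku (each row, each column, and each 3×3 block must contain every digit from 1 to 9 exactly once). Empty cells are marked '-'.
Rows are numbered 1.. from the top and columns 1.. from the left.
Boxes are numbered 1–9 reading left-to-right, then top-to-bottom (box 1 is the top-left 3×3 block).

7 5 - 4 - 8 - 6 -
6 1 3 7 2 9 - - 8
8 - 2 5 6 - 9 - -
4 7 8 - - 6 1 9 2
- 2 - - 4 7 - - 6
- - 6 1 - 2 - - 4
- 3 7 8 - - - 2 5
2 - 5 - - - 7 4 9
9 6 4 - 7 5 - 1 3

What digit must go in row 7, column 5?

9

Cell row 7, column 5 itself could take any of {1, 9} by direct elimination.
Consider where 9 can go in box 8.
row 7, column 6 is out (column 6 already has a 9).
row 8, column 4 is out (row 8 already has a 9).
row 8, column 5 is out (row 8 already has a 9).
row 8, column 6 is out (row 8 already has a 9).
row 9, column 4 is out (row 9 already has a 9).
So the only cell in box 8 that can hold 9 is row 7, column 5.
Therefore row 7, column 5 = 9.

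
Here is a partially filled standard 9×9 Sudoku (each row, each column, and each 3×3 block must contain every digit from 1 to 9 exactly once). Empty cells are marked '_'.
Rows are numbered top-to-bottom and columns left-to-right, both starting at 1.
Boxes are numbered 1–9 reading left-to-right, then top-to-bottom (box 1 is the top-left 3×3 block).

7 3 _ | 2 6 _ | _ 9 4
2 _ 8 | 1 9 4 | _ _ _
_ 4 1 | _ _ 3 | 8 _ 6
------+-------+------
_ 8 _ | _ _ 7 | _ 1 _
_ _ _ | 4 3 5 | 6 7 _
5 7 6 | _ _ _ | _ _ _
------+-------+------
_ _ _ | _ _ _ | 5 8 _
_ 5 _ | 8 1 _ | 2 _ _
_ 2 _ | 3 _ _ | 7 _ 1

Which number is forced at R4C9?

5

Cell R4C9 itself could take any of {2, 3, 5, 9} by direct elimination.
Consider where 5 can go in row 4.
R4C1 is out (column 1 already has a 5).
R4C3 is out (box 4 already has a 5).
R4C4 is out (box 5 already has a 5).
R4C5 is out (box 5 already has a 5).
R4C7 is out (column 7 already has a 5).
So the only cell in row 4 that can hold 5 is R4C9.
Therefore R4C9 = 5.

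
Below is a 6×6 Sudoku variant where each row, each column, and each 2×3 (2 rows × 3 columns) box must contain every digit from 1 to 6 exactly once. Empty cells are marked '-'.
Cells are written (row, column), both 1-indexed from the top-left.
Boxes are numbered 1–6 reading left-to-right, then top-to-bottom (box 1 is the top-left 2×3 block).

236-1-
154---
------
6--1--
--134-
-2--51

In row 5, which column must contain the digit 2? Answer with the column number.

Consider where 2 can go in row 5.
(5,1) is out (column 1 already has a 2).
(5,2) is out (column 2 already has a 2).
So the only cell in row 5 that can hold 2 is (5,6).
That is column 6.

6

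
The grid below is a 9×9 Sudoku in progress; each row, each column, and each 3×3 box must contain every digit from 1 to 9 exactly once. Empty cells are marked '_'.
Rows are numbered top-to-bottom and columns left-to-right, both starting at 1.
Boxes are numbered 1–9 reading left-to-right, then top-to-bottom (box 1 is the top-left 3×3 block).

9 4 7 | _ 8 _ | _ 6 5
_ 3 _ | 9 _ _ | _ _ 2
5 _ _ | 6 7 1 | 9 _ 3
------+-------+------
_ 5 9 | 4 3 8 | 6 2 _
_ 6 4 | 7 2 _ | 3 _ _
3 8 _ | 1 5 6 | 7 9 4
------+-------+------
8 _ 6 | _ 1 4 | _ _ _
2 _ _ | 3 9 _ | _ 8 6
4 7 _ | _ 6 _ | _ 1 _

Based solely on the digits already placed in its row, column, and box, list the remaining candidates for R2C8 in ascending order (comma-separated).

4,7

Row 2 already contains {2, 3, 9}.
Column 8 already contains {1, 2, 6, 8, 9}.
Its 3×3 block (box 3) already contains {2, 3, 5, 6, 9}.
Removing those from 1–9 leaves {4, 7} as the candidates for R2C8.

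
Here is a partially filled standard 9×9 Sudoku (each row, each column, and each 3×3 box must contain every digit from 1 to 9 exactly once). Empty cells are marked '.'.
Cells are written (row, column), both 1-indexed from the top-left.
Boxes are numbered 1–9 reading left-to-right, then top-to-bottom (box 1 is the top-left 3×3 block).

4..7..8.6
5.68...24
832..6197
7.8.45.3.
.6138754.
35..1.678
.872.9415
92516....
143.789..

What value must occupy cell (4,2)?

9

Row 4 already contains {3, 4, 5, 7, 8}.
Column 2 already contains {2, 3, 4, 5, 6, 8}.
Its 3×3 block (box 4) already contains {1, 3, 5, 6, 7, 8}.
The only value from 1–9 not eliminated is 9, so (4,2) = 9.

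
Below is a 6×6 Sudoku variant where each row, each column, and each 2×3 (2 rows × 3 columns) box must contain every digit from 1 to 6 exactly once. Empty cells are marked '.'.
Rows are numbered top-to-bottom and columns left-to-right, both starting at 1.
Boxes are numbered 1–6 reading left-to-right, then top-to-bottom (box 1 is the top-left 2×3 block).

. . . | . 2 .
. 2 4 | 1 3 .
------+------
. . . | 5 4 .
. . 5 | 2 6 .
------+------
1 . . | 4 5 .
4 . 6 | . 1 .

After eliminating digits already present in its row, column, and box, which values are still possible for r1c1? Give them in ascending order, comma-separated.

Row 1 already contains {2}.
Column 1 already contains {1, 4}.
Its 2×3 block (box 1) already contains {2, 4}.
Removing those from 1–6 leaves {3, 5, 6} as the candidates for r1c1.

3,5,6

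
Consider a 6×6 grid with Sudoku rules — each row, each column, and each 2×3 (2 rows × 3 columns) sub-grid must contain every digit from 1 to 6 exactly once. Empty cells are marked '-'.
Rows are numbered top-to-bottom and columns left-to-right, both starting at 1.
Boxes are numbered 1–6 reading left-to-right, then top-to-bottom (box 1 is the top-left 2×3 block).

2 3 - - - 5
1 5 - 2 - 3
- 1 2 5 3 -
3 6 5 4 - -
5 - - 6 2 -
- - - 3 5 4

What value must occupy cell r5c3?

3

Cell r5c3 itself could take any of {1, 3, 4} by direct elimination.
Consider where 3 can go in column 3.
r1c3 is out (row 1 already has a 3).
r2c3 is out (row 2 already has a 3).
r6c3 is out (row 6 already has a 3).
So the only cell in column 3 that can hold 3 is r5c3.
Therefore r5c3 = 3.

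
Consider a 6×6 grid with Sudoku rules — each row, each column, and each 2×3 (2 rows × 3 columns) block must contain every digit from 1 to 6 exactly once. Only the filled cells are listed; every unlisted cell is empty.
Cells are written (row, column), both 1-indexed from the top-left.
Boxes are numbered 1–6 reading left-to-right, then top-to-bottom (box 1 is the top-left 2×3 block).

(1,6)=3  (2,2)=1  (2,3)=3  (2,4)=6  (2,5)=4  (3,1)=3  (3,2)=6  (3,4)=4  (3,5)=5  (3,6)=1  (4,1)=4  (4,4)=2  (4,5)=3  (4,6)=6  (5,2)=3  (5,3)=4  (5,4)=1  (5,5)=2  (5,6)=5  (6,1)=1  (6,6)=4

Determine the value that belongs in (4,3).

Cell (4,3) itself could take any of {1, 5} by direct elimination.
Consider where 1 can go in row 4.
(4,2) is out (column 2 already has a 1).
So the only cell in row 4 that can hold 1 is (4,3).
Therefore (4,3) = 1.

1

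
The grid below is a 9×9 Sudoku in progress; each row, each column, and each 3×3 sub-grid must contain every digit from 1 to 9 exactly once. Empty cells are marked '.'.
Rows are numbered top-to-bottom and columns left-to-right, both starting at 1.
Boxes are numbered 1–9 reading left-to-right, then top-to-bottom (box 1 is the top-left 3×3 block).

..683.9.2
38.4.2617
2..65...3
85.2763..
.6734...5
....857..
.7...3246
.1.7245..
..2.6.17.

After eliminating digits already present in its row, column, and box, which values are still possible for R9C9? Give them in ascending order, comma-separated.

8,9

Row 9 already contains {1, 2, 6, 7}.
Column 9 already contains {2, 3, 5, 6, 7}.
Its 3×3 block (box 9) already contains {1, 2, 4, 5, 6, 7}.
Removing those from 1–9 leaves {8, 9} as the candidates for R9C9.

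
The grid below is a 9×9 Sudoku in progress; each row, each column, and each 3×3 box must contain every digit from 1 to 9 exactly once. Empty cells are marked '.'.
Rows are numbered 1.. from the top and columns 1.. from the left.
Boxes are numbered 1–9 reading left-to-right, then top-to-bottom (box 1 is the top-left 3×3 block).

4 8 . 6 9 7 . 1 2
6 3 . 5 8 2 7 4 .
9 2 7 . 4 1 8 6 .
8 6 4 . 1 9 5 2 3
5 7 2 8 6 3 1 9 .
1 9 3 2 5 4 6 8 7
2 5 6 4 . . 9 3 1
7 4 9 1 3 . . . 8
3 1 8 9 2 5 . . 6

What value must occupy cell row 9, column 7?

Row 9 already contains {1, 2, 3, 5, 6, 8, 9}.
Column 7 already contains {1, 5, 6, 7, 8, 9}.
Its 3×3 block (box 9) already contains {1, 3, 6, 8, 9}.
The only value from 1–9 not eliminated is 4, so row 9, column 7 = 4.

4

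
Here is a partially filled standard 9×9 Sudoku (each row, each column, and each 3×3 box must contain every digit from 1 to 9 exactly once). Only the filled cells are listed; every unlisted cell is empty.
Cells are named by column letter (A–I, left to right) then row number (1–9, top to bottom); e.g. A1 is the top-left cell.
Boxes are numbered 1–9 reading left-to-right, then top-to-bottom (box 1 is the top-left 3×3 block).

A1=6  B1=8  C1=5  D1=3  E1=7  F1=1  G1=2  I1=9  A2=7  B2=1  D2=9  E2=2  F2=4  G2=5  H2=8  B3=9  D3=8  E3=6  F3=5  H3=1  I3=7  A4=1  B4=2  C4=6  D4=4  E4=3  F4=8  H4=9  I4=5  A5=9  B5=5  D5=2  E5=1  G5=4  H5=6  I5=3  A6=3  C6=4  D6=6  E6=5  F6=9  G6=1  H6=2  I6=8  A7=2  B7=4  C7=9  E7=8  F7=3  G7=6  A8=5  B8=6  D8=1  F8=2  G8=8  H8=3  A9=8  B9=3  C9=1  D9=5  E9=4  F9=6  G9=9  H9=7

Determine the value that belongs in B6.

Row 6 already contains {1, 2, 3, 4, 5, 6, 8, 9}.
Column B already contains {1, 2, 3, 4, 5, 6, 8, 9}.
Its 3×3 block (box 4) already contains {1, 2, 3, 4, 5, 6, 9}.
The only value from 1–9 not eliminated is 7, so B6 = 7.

7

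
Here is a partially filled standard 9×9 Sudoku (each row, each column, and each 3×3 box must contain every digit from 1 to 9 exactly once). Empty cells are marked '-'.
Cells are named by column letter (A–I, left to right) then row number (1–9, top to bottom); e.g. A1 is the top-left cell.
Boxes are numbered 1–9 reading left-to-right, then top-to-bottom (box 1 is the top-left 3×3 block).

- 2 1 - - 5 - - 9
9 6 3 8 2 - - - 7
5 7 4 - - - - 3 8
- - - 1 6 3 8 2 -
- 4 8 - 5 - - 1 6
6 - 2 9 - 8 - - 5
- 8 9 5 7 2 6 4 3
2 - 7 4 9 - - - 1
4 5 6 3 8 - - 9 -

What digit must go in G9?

Cell G9 itself could take any of {2, 7} by direct elimination.
Consider where 7 can go in row 9.
F9 is out (box 8 already has a 7).
I9 is out (column I already has a 7).
So the only cell in row 9 that can hold 7 is G9.
Therefore G9 = 7.

7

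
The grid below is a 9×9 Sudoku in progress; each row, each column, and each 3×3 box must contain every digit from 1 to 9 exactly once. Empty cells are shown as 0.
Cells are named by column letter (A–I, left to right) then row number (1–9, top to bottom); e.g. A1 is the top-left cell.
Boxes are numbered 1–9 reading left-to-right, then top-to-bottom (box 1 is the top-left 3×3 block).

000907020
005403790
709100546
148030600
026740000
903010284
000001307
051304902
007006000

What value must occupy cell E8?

Cell E8 itself could take any of {7, 8} by direct elimination.
Consider where 7 can go in column E.
E1 is out (row 1 already has a 7).
E2 is out (row 2 already has a 7).
E3 is out (row 3 already has a 7).
E7 is out (row 7 already has a 7).
E9 is out (row 9 already has a 7).
So the only cell in column E that can hold 7 is E8.
Therefore E8 = 7.

7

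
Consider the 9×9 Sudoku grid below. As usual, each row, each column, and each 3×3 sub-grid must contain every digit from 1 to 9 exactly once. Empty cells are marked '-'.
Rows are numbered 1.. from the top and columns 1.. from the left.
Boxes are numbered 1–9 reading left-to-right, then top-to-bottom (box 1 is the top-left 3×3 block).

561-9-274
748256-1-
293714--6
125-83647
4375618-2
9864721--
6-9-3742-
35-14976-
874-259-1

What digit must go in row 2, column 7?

Row 2 already contains {1, 2, 4, 5, 6, 7, 8}.
Column 7 already contains {1, 2, 4, 6, 7, 8, 9}.
Its 3×3 block (box 3) already contains {1, 2, 4, 6, 7}.
The only value from 1–9 not eliminated is 3, so row 2, column 7 = 3.

3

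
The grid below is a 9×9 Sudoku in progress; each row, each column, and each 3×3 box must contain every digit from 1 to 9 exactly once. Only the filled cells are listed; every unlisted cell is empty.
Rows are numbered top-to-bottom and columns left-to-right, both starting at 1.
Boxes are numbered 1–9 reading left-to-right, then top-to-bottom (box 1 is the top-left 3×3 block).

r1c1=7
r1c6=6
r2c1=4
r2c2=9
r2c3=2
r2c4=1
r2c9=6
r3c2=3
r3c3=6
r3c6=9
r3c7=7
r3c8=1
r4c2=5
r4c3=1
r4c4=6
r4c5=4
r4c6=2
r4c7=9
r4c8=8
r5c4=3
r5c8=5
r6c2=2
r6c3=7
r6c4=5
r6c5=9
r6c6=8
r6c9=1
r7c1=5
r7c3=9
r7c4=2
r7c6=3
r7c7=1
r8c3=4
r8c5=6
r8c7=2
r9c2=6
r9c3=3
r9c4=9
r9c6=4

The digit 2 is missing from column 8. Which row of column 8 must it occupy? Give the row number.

1

Consider where 2 can go in column 8.
r2c8 is out (row 2 already has a 2).
r6c8 is out (row 6 already has a 2).
r7c8 is out (row 7 already has a 2).
r8c8 is out (row 8 already has a 2).
r9c8 is out (box 9 already has a 2).
So the only cell in column 8 that can hold 2 is r1c8.
That is row 1.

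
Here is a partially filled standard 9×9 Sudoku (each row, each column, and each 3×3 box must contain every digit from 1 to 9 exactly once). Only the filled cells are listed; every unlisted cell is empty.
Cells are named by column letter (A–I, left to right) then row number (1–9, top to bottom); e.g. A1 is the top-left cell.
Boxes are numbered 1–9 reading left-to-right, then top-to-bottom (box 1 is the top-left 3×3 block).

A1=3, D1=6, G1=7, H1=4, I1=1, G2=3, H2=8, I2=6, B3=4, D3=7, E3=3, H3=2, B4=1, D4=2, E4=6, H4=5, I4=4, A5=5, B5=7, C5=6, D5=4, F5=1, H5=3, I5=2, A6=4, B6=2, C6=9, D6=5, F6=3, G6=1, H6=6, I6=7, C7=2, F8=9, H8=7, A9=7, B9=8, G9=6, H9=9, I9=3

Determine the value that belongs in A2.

Cell A2 itself could take any of {1, 2, 9} by direct elimination.
Consider where 2 can go in box 1.
B1 is out (column B already has a 2). C1 is out (column C already has a 2). B2 is out (column B already has a 2). C2 is out (column C already has a 2). The remaining empty cells in box 1 are similarly blocked.
So the only cell in box 1 that can hold 2 is A2.
Therefore A2 = 2.

2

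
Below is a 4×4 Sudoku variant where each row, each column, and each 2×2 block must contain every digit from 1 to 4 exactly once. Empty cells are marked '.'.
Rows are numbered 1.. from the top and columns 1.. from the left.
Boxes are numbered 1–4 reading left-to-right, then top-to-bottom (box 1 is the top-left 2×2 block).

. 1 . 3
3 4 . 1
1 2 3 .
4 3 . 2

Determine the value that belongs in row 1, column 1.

2

Row 1 already contains {1, 3}.
Column 1 already contains {1, 3, 4}.
Its 2×2 block (box 1) already contains {1, 3, 4}.
The only value from 1–4 not eliminated is 2, so row 1, column 1 = 2.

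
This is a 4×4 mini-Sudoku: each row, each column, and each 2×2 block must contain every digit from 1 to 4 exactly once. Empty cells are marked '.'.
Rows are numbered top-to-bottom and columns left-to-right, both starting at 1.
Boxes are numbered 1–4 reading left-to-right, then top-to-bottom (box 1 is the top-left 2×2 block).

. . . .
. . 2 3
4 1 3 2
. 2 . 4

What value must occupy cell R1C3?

Cell R1C3 itself could take any of {1, 4} by direct elimination.
Consider where 4 can go in column 3.
R4C3 is out (row 4 already has a 4).
So the only cell in column 3 that can hold 4 is R1C3.
Therefore R1C3 = 4.

4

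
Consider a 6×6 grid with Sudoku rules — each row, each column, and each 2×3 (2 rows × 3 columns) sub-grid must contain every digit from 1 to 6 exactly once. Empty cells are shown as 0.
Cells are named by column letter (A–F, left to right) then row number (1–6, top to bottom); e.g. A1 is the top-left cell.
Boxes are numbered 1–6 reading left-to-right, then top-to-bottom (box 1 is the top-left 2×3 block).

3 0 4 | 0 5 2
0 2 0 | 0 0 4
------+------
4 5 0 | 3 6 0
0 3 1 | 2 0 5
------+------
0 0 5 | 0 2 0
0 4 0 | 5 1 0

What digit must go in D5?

4

Cell D5 itself could take any of {4, 6} by direct elimination.
Consider where 4 can go in box 6.
F5 is out (column F already has a 4).
F6 is out (row 6 already has a 4).
So the only cell in box 6 that can hold 4 is D5.
Therefore D5 = 4.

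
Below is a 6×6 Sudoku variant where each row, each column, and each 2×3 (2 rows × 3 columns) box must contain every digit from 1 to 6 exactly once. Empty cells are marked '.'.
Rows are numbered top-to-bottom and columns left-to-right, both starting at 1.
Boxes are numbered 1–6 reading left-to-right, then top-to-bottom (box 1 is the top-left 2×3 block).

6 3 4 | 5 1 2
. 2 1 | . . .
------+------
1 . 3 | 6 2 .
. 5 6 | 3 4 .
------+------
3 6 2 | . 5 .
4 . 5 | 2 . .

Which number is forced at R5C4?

Cell R5C4 itself could take any of {1, 4} by direct elimination.
Consider where 1 can go in column 4.
R2C4 is out (row 2 already has a 1).
So the only cell in column 4 that can hold 1 is R5C4.
Therefore R5C4 = 1.

1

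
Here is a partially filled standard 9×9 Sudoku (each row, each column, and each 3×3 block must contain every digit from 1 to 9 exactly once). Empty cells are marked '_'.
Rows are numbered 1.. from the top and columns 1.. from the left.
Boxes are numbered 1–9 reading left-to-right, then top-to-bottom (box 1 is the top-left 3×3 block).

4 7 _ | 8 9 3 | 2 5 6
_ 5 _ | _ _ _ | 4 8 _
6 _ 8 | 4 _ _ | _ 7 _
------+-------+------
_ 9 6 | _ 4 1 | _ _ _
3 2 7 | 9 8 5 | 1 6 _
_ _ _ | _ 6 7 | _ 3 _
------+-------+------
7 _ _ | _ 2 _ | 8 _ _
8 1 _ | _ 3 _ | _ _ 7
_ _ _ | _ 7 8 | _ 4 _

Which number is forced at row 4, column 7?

Cell row 4, column 7 itself could take any of {5, 7} by direct elimination.
Consider where 7 can go in row 4.
row 4, column 1 is out (column 1 already has a 7).
row 4, column 4 is out (box 5 already has a 7).
row 4, column 8 is out (column 8 already has a 7).
row 4, column 9 is out (column 9 already has a 7).
So the only cell in row 4 that can hold 7 is row 4, column 7.
Therefore row 4, column 7 = 7.

7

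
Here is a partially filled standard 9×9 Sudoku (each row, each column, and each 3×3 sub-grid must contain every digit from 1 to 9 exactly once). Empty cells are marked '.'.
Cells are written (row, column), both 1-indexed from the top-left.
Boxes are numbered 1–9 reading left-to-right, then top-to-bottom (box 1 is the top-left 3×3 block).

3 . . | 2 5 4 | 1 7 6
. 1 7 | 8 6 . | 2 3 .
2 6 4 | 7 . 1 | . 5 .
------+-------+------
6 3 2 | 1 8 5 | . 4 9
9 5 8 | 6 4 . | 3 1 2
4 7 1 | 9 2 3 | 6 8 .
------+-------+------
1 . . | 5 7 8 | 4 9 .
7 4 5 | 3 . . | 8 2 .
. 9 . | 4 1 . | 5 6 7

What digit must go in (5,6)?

Row 5 already contains {1, 2, 3, 4, 5, 6, 8, 9}.
Column 6 already contains {1, 3, 4, 5, 8}.
Its 3×3 block (box 5) already contains {1, 2, 3, 4, 5, 6, 8, 9}.
The only value from 1–9 not eliminated is 7, so (5,6) = 7.

7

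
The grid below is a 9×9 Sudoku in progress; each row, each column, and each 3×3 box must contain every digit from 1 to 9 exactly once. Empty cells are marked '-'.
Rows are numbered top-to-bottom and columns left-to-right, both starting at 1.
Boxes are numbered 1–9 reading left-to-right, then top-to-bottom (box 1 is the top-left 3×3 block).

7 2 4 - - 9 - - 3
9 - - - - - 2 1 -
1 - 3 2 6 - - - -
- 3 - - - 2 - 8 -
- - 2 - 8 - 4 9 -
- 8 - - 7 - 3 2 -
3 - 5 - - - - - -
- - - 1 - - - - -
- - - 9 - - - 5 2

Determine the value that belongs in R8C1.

2

Cell R8C1 itself could take any of {2, 4, 6, 8} by direct elimination.
Consider where 2 can go in column 1.
R4C1 is out (row 4 already has a 2).
R5C1 is out (row 5 already has a 2).
R6C1 is out (row 6 already has a 2).
R9C1 is out (row 9 already has a 2).
So the only cell in column 1 that can hold 2 is R8C1.
Therefore R8C1 = 2.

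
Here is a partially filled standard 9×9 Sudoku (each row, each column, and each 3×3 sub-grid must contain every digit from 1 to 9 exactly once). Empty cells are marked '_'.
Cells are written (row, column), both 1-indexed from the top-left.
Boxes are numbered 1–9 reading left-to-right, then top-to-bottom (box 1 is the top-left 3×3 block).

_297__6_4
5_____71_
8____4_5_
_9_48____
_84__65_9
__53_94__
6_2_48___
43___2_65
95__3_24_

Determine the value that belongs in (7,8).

Cell (7,8) itself could take any of {3, 7, 9} by direct elimination.
Consider where 9 can go in column 8.
(1,8) is out (row 1 already has a 9).
(4,8) is out (row 4 already has a 9).
(5,8) is out (row 5 already has a 9).
(6,8) is out (row 6 already has a 9).
So the only cell in column 8 that can hold 9 is (7,8).
Therefore (7,8) = 9.

9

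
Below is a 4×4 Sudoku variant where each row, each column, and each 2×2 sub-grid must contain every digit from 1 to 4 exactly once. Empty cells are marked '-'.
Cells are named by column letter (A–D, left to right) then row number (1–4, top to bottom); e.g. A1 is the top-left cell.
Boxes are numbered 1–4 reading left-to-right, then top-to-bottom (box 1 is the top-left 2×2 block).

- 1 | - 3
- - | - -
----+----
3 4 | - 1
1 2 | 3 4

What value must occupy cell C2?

1

Cell C2 itself could take any of {1, 2, 4} by direct elimination.
Consider where 1 can go in column C.
C1 is out (row 1 already has a 1).
C3 is out (row 3 already has a 1).
So the only cell in column C that can hold 1 is C2.
Therefore C2 = 1.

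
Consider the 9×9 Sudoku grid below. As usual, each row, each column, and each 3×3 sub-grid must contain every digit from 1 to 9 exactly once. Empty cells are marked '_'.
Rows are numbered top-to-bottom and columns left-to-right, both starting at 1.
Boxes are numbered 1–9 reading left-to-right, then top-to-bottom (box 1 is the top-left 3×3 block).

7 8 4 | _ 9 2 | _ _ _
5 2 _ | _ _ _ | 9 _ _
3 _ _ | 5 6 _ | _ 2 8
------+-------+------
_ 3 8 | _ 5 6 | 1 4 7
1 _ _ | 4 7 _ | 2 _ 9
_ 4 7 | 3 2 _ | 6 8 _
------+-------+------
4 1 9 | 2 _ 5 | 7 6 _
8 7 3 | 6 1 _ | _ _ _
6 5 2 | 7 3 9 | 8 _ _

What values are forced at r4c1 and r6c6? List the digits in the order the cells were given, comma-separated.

For r4c1:
  Consider where 2 can go in column 1.
  r6c1 is out (row 6 already has a 2).
  So the only cell in column 1 that can hold 2 is r4c1.
  So r4c1 = 2.
For r6c6:
  Row 6 already contains {2, 3, 4, 6, 7, 8}.
  Column 6 already contains {2, 5, 6, 9}.
  Its 3×3 block (box 5) already contains {2, 3, 4, 5, 6, 7}.
  The only value from 1–9 not eliminated is 1, so r6c6 = 1.

2,1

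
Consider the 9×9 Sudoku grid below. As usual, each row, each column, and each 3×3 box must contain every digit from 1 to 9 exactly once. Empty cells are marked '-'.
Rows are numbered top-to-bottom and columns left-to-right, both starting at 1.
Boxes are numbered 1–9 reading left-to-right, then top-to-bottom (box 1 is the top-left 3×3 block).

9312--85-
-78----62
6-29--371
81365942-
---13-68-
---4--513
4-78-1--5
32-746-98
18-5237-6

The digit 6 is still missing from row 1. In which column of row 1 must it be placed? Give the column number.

5

Consider where 6 can go in row 1.
r1c6 is out (column 6 already has a 6).
r1c9 is out (column 9 already has a 6).
So the only cell in row 1 that can hold 6 is r1c5.
That is column 5.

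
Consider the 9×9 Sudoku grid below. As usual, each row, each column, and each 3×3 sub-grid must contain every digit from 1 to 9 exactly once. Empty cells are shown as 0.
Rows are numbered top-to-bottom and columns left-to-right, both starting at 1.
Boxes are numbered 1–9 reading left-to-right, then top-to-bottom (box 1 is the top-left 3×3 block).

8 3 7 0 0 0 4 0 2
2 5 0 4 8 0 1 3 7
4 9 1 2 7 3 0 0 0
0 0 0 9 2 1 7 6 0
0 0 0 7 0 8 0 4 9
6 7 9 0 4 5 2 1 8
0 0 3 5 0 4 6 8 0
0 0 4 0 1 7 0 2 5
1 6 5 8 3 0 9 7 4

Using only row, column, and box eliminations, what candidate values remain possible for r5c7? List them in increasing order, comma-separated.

Row 5 already contains {4, 7, 8, 9}.
Column 7 already contains {1, 2, 4, 6, 7, 9}.
Its 3×3 block (box 6) already contains {1, 2, 4, 6, 7, 8, 9}.
Removing those from 1–9 leaves {3, 5} as the candidates for r5c7.

3,5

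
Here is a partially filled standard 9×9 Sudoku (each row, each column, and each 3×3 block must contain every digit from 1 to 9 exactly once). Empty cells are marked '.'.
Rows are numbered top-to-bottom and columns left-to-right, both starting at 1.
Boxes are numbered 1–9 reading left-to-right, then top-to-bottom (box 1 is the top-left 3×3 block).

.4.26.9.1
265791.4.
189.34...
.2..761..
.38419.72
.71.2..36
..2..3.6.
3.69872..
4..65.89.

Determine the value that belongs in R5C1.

6

Cell R5C1 itself could take any of {5, 6} by direct elimination.
Consider where 6 can go in box 4.
R4C1 is out (row 4 already has a 6).
R4C3 is out (row 4 already has a 6).
R6C1 is out (row 6 already has a 6).
So the only cell in box 4 that can hold 6 is R5C1.
Therefore R5C1 = 6.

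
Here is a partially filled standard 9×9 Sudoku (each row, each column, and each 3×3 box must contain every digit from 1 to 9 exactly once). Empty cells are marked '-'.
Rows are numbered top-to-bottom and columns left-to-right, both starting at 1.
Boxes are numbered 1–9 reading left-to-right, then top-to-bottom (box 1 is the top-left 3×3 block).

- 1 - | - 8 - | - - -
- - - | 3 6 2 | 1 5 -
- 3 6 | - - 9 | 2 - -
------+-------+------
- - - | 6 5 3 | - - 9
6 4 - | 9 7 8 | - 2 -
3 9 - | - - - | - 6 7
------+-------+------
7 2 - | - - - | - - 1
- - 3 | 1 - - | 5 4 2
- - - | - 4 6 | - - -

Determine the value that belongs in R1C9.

6

Cell R1C9 itself could take any of {3, 4, 6} by direct elimination.
Consider where 6 can go in column 9.
R2C9 is out (row 2 already has a 6).
R3C9 is out (row 3 already has a 6).
R5C9 is out (row 5 already has a 6).
R9C9 is out (row 9 already has a 6).
So the only cell in column 9 that can hold 6 is R1C9.
Therefore R1C9 = 6.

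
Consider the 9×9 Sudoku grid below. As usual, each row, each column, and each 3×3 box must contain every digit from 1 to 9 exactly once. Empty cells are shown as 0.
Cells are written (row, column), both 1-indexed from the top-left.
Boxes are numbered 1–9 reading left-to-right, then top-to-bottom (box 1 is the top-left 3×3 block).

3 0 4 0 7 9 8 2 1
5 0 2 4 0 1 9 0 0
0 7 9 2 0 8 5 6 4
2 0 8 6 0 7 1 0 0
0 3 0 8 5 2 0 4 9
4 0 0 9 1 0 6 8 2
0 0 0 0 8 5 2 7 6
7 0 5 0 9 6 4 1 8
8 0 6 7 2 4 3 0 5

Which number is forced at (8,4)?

Row 8 already contains {1, 4, 5, 6, 7, 8, 9}.
Column 4 already contains {2, 4, 6, 7, 8, 9}.
Its 3×3 block (box 8) already contains {2, 4, 5, 6, 7, 8, 9}.
The only value from 1–9 not eliminated is 3, so (8,4) = 3.

3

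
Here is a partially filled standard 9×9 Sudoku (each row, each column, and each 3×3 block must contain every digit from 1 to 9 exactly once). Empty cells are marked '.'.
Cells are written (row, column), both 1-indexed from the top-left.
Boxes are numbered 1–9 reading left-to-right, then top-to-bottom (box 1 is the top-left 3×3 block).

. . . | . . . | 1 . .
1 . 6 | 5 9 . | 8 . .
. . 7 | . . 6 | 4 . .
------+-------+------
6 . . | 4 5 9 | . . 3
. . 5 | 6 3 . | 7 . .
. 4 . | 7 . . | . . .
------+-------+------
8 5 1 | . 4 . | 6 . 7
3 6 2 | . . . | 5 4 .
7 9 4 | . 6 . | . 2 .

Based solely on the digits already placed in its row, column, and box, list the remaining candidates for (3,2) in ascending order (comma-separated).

Row 3 already contains {4, 6, 7}.
Column 2 already contains {4, 5, 6, 9}.
Its 3×3 block (box 1) already contains {1, 6, 7}.
Removing those from 1–9 leaves {2, 3, 8} as the candidates for (3,2).

2,3,8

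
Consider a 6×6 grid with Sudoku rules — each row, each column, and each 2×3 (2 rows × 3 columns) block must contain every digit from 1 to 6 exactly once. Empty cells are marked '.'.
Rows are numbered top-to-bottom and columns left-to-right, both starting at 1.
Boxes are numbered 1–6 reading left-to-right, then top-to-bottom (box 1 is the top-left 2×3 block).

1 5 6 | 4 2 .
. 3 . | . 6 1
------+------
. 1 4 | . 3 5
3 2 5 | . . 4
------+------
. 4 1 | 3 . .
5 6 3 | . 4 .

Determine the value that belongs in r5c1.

Row 5 already contains {1, 3, 4}.
Column 1 already contains {1, 3, 5}.
Its 2×3 block (box 5) already contains {1, 3, 4, 5, 6}.
The only value from 1–6 not eliminated is 2, so r5c1 = 2.

2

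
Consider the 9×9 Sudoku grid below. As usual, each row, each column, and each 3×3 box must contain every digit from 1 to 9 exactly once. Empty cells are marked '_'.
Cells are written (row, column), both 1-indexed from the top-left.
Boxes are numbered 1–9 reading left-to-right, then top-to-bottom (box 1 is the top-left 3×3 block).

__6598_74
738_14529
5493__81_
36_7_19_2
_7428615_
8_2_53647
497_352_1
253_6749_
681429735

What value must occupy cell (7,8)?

Cell (7,8) itself could take any of {6, 8} by direct elimination.
Consider where 6 can go in box 9.
(8,9) is out (row 8 already has a 6).
So the only cell in box 9 that can hold 6 is (7,8).
Therefore (7,8) = 6.

6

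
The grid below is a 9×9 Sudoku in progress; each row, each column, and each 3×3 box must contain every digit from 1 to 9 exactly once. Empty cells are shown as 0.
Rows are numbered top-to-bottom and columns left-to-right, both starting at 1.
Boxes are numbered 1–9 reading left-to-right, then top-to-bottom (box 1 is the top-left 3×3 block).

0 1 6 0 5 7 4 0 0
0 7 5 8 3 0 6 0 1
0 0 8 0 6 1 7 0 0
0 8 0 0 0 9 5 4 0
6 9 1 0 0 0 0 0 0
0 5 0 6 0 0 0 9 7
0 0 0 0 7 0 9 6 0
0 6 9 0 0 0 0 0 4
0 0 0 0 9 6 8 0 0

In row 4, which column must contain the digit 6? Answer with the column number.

9

Consider where 6 can go in row 4.
r4c1 is out (column 1 already has a 6).
r4c3 is out (column 3 already has a 6).
r4c4 is out (column 4 already has a 6).
r4c5 is out (column 5 already has a 6).
So the only cell in row 4 that can hold 6 is r4c9.
That is column 9.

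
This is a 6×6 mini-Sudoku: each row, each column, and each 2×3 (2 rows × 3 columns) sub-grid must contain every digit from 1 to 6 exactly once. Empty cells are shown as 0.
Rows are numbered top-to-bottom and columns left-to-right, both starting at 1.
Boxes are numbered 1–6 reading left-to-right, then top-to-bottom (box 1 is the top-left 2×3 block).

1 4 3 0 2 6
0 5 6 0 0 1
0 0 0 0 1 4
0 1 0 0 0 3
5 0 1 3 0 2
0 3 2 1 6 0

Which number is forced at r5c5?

4

Row 5 already contains {1, 2, 3, 5}.
Column 5 already contains {1, 2, 6}.
Its 2×3 block (box 6) already contains {1, 2, 3, 6}.
The only value from 1–6 not eliminated is 4, so r5c5 = 4.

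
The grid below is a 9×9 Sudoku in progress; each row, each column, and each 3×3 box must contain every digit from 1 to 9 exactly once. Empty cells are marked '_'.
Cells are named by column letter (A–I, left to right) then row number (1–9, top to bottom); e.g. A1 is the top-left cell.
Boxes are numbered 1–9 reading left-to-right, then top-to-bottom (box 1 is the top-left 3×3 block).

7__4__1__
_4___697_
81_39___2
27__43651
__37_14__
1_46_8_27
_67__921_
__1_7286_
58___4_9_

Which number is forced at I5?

Cell I5 itself could take any of {8, 9} by direct elimination.
Consider where 9 can go in box 6.
H5 is out (column H already has a 9).
G6 is out (column G already has a 9).
So the only cell in box 6 that can hold 9 is I5.
Therefore I5 = 9.

9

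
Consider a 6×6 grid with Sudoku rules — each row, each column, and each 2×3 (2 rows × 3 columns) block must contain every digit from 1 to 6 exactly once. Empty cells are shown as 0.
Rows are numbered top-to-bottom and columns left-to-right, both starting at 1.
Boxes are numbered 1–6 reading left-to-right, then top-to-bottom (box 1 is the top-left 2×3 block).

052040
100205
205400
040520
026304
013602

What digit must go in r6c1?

Cell r6c1 itself could take any of {4, 5} by direct elimination.
Consider where 4 can go in box 5.
r5c1 is out (row 5 already has a 4).
So the only cell in box 5 that can hold 4 is r6c1.
Therefore r6c1 = 4.

4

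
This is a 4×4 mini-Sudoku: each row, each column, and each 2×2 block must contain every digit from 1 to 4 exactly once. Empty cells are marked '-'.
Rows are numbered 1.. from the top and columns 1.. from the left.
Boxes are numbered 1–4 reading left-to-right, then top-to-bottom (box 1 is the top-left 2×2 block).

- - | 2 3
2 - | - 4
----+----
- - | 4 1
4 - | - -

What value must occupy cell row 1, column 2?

Cell row 1, column 2 itself could take any of {1, 4} by direct elimination.
Consider where 4 can go in column 2.
row 2, column 2 is out (row 2 already has a 4).
row 3, column 2 is out (row 3 already has a 4).
row 4, column 2 is out (row 4 already has a 4).
So the only cell in column 2 that can hold 4 is row 1, column 2.
Therefore row 1, column 2 = 4.

4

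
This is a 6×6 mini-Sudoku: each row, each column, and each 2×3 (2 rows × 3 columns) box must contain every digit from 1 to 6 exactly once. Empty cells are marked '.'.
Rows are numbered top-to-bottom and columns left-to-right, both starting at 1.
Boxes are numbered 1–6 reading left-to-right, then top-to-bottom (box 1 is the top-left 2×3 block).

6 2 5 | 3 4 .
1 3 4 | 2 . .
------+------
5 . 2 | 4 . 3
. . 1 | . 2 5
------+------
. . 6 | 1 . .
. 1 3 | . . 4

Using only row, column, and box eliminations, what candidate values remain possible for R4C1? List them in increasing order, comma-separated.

Row 4 already contains {1, 2, 5}.
Column 1 already contains {1, 5, 6}.
Its 2×3 block (box 3) already contains {1, 2, 5}.
Removing those from 1–6 leaves {3, 4} as the candidates for R4C1.

3,4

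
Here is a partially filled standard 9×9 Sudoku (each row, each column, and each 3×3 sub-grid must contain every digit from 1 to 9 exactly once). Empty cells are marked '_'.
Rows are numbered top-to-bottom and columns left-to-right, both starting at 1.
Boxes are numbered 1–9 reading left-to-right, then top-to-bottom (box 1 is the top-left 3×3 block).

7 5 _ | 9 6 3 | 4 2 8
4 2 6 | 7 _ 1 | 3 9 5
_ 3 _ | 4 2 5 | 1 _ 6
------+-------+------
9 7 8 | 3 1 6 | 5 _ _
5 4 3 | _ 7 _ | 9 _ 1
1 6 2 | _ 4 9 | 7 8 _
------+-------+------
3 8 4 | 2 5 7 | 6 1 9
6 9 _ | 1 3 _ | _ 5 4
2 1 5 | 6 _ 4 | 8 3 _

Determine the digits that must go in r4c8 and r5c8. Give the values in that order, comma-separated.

4,6

For r4c8:
  Row 4 already contains {1, 3, 5, 6, 7, 8, 9}.
  Column 8 already contains {1, 2, 3, 5, 8, 9}.
  Its 3×3 block (box 6) already contains {1, 5, 7, 8, 9}.
  The only value from 1–9 not eliminated is 4, so r4c8 = 4.
For r5c8:
  Row 5 already contains {1, 3, 4, 5, 7, 9}.
  Column 8 already contains {1, 2, 3, 5, 8, 9}.
  Its 3×3 block (box 6) already contains {1, 5, 7, 8, 9}.
  The only value from 1–9 not eliminated is 6, so r5c8 = 6.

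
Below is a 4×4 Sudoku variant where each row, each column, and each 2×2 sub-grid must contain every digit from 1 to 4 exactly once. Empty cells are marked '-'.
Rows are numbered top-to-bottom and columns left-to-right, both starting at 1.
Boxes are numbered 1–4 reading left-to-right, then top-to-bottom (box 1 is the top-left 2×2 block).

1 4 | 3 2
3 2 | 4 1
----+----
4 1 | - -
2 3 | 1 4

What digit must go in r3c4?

Row 3 already contains {1, 4}.
Column 4 already contains {1, 2, 4}.
Its 2×2 block (box 4) already contains {1, 4}.
The only value from 1–4 not eliminated is 3, so r3c4 = 3.

3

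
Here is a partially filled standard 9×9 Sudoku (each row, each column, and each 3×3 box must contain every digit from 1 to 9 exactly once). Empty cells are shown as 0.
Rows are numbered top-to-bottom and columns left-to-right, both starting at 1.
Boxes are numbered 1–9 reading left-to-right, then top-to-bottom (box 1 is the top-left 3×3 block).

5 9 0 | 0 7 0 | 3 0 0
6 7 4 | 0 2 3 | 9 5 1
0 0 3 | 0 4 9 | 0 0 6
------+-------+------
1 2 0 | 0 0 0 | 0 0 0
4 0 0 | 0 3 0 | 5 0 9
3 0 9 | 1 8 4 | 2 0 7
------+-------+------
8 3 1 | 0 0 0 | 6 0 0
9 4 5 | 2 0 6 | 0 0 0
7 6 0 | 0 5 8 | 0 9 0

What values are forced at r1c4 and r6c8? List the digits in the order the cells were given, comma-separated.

6,6

For r1c4:
  Consider where 6 can go in row 1.
  r1c3 is out (box 1 already has a 6).
  r1c6 is out (column 6 already has a 6).
  r1c8 is out (box 3 already has a 6).
  r1c9 is out (column 9 already has a 6).
  So the only cell in row 1 that can hold 6 is r1c4.
  So r1c4 = 6.
For r6c8:
  Row 6 already contains {1, 2, 3, 4, 7, 8, 9}.
  Column 8 already contains {5, 9}.
  Its 3×3 block (box 6) already contains {2, 5, 7, 9}.
  The only value from 1–9 not eliminated is 6, so r6c8 = 6.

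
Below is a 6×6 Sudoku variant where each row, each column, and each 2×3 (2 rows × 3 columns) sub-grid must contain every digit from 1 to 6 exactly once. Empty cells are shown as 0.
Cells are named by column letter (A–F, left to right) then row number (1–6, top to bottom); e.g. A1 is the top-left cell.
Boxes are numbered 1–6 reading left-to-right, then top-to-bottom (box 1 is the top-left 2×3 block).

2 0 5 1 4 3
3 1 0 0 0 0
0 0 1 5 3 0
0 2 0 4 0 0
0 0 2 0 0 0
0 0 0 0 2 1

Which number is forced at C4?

Cell C4 itself could take any of {3, 6} by direct elimination.
Consider where 3 can go in row 4.
A4 is out (column A already has a 3).
E4 is out (column E already has a 3).
F4 is out (column F already has a 3).
So the only cell in row 4 that can hold 3 is C4.
Therefore C4 = 3.

3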